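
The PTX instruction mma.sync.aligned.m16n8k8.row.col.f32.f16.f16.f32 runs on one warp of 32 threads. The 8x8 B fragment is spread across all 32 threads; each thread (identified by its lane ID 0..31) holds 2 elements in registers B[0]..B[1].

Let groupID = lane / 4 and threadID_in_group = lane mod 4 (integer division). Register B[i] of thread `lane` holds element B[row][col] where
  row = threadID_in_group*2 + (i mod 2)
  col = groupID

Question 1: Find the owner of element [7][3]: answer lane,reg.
c: 3->gid=3  r: 7->tid=3,i&1=1
L=3*4+3=15  i=1=1

15,1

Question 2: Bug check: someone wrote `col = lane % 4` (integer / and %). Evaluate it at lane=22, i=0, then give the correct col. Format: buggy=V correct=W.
buggy=2 correct=5

`lane % 4`[22,0]=>2
lane 22: grp=5 (22/4), tig=2 (22%4)
i=0: r=2*2+0=4, c=grp=5
col: 2 vs 5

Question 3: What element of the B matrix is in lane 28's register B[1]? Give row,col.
lane 28→28/4=7, 28 mod 4=0
i=1  r:2·0+1→1  c:7

1,7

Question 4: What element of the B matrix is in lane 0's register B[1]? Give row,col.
1,0

lane 0→0/4=0, 0 mod 4=0
i=1  r:2·0+1→1  c:0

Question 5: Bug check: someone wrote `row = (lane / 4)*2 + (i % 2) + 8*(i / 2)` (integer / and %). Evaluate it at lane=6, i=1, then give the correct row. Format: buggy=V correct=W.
`(lane / 4)*2 + (i % 2) + 8*(i / 2)`[6,1]→3
lane 6→6/4=1, 6 mod 4=2
i=1  r:2·2+1→5  c:1
row: 3 vs 5

buggy=3 correct=5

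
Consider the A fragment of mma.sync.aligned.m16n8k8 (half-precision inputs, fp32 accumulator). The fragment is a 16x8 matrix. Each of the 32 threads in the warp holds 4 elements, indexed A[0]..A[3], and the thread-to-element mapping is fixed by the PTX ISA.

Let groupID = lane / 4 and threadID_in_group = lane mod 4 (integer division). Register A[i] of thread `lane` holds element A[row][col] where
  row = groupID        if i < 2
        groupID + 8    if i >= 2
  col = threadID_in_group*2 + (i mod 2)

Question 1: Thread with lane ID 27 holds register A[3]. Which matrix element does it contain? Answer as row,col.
27: grp=6,tig=3
[3] (6+8,3*2+1) = (14,7)

14,7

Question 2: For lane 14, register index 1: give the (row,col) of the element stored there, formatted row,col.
3,5

L=14->g=14>>2=3, t=14&3=2
[1]->row 3+0=3  col 2·2+1=5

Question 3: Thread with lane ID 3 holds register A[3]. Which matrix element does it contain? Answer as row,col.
8,7

3: G=0,T=3
[3] (0+8,3*2+1) = (8,7)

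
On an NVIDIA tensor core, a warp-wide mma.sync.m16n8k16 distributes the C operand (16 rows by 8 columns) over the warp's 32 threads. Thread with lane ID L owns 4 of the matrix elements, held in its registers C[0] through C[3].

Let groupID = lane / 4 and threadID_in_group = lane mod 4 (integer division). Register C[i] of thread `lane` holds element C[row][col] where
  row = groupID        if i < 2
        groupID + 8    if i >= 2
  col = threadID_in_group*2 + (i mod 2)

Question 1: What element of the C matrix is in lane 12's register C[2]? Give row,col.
lane 12→12/4=3, 12 mod 4=0
i=2  r:3+8→11  c:2·0+0→0

11,0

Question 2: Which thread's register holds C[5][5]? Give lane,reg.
r=5→G=5,rhi=0  c=5→T=2,p=1
L=5*4+2=22  i=0*2+1=1

22,1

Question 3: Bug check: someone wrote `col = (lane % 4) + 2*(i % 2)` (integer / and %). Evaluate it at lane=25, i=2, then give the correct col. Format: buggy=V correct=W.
buggy=1 correct=2

`(lane % 4) + 2*(i % 2)`[25,2]→1
25: G=6,T=1
[2] (6+8,1*2+0) = (14,2)
col: 1 vs 2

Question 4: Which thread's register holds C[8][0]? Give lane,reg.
0,2

r=8→G=0,rhi=1  c=0→T=0,p=0
L=0*4+0=0  i=1*2+0=2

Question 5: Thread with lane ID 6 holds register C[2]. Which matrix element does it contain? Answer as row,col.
9,4

lane 6=>6/4=1, 6 mod 4=2
i=2  r:1+8=>9  c:2·2+0=>4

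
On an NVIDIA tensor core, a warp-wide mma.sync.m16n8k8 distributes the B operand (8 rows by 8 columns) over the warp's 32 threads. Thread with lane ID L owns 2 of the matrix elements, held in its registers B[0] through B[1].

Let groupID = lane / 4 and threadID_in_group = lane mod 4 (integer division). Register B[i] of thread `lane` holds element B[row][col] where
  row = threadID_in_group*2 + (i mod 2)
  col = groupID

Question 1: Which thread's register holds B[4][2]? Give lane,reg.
10,0

c:2=>grp=2  r:4=>tig=2,lo=0
L=2*4+2=10  i=0=0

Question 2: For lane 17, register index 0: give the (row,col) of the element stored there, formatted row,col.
L=17->g=17>>2=4, t=17&3=1
[0]->row 1·2+0=2  col g=4

2,4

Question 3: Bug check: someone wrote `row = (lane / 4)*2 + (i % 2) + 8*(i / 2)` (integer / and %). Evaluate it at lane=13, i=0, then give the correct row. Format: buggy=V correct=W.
buggy=6 correct=2

`(lane / 4)*2 + (i % 2) + 8*(i / 2)`[13,0]=>6
lane 13=>13/4=3, 13 mod 4=1
i=0  r:2·1+0=>2  c:3
row: 6 vs 2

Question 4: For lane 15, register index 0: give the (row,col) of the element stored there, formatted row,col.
6,3

L=15=>grp=15>>2=3, tig=15&3=3
[0]=>row 3·2+0=6  col grp=3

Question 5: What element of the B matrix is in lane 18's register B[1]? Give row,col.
L=18->g=18>>2=4, t=18&3=2
[1]->row 2·2+1=5  col g=4

5,4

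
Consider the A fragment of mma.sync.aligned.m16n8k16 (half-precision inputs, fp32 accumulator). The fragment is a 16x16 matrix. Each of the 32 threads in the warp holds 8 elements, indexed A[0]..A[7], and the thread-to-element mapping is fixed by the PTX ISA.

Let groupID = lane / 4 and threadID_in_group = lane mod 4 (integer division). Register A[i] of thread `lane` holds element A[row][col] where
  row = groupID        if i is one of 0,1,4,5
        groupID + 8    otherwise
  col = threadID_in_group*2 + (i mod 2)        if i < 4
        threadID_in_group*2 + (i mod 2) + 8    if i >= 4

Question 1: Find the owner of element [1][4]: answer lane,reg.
r=1⇒gr=1,Rb=0  c=4⇒Cb=0,th=2,odd=0
L=1*4+2=6  i=0*4+0*2+0=0

6,0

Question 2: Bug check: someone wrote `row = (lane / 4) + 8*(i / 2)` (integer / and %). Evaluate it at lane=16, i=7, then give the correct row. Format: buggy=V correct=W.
`(lane / 4) + 8*(i / 2)`[16,7]->28
lane 16->16/4=4, 16 mod 4=0
i=7  r:4+8->12  c:2·0+1+8->9
row: 28 vs 12

buggy=28 correct=12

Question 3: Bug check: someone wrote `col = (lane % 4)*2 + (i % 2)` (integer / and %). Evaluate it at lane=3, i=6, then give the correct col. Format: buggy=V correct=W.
`(lane % 4)*2 + (i % 2)`[3,6]->6
lane 3->3/4=0, 3 mod 4=3
i=6  r:0+8->8  c:2·3+0+8->14
col: 6 vs 14

buggy=6 correct=14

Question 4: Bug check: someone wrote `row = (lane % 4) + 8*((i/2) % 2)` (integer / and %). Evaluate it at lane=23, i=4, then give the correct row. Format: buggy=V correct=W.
buggy=3 correct=5

`(lane % 4) + 8*((i/2) % 2)`[23,4]->3
lane 23: g=5 (23/4), t=3 (23%4)
i=4: r=5+0=5, c=3*2+0+8=14
row: 3 vs 5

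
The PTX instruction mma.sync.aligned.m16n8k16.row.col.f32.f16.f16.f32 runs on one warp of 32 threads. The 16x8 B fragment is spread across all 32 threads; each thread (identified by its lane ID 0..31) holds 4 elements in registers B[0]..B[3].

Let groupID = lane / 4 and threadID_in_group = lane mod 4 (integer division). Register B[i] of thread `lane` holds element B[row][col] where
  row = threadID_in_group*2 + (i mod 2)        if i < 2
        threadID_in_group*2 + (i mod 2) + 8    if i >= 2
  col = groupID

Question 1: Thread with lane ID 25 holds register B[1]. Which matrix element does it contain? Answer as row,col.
3,6

25: gr=6,th=1
[1] (1*2+1+0,6) = (3,6)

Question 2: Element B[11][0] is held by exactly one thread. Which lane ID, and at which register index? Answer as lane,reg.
c=0⇒gr=0  r=11⇒Rb=1,th=1,odd=1
L=0*4+1=1  i=1*2+1=3

1,3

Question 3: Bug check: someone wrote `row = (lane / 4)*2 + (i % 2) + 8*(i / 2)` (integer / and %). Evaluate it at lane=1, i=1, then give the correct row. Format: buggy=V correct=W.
`(lane / 4)*2 + (i % 2) + 8*(i / 2)`[1,1]->1
lane 1: gid=0 (1/4), tid=1 (1%4)
i=1: r=1*2+1+0=3, c=gid=0
row: 1 vs 3

buggy=1 correct=3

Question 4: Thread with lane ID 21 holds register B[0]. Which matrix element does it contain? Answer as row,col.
21: G=5,T=1
[0] (1*2+0+0,5) = (2,5)

2,5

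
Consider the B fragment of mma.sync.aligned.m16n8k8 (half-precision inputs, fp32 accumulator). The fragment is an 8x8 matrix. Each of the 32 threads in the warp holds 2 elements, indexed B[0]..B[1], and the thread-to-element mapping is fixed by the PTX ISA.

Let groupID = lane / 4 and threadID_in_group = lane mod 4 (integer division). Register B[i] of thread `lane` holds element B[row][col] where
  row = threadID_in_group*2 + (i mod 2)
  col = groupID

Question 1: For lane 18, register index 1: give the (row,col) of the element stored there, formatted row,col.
lane 18: G=4 (18/4), T=2 (18%4)
i=1: r=2*2+1=5, c=G=4

5,4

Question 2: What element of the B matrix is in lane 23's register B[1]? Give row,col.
7,5

lane 23->23/4=5, 23 mod 4=3
i=1  r:2·3+1->7  c:5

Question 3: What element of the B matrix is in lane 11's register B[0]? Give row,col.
6,2

lane 11: gid=2 (11/4), tid=3 (11%4)
i=0: r=3*2+0=6, c=gid=2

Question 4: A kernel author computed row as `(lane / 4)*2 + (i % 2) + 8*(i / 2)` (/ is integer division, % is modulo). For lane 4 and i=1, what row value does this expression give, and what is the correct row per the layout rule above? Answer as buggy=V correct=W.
buggy=3 correct=1

`(lane / 4)*2 + (i % 2) + 8*(i / 2)`[4,1]⇒3
L=4⇒gr=4>>2=1, th=4&3=0
[1]⇒row 0·2+1=1  col gr=1
row: 3 vs 1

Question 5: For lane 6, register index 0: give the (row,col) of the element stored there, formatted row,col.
4,1

6: G=1,T=2
[0] (2*2+0,1) = (4,1)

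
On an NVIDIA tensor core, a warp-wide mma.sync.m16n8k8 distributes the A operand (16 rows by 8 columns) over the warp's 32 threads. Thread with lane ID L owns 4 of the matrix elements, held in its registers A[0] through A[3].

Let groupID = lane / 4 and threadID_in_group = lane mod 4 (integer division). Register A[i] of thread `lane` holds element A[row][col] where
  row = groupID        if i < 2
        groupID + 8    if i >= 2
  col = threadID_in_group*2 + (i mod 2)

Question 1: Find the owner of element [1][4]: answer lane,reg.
6,0

r=1->g=1,rb=0  c=4->t=2,b0=0
L=1*4+2=6  i=0*2+0=0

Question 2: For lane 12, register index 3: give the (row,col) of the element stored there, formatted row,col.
lane 12->12/4=3, 12 mod 4=0
i=3  r:3+8->11  c:2·0+1->1

11,1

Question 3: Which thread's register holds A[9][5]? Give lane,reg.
6,3

r=9->g=1,rb=1  c=5->t=2,b0=1
L=1*4+2=6  i=1*2+1=3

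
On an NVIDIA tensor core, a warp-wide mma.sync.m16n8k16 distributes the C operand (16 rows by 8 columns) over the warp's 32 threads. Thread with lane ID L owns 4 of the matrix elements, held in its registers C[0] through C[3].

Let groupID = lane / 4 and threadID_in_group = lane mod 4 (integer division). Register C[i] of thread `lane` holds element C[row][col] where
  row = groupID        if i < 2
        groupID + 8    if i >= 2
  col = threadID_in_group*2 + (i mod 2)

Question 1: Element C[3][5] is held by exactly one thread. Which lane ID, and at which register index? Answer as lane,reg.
14,1

r: 3->gid=3,r8=0  c: 5->tid=2,i&1=1
L=3*4+2=14  i=0*2+1=1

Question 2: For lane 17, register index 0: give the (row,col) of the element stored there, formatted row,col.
lane 17->17/4=4, 17 mod 4=1
i=0  r:4+0->4  c:2·1+0->2

4,2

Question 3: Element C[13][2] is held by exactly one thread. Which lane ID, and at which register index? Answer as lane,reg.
r=13->g=5,rb=1  c=2->t=1,b0=0
L=5*4+1=21  i=1*2+0=2

21,2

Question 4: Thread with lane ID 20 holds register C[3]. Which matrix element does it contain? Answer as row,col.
lane 20=>20/4=5, 20 mod 4=0
i=3  r:5+8=>13  c:2·0+1=>1

13,1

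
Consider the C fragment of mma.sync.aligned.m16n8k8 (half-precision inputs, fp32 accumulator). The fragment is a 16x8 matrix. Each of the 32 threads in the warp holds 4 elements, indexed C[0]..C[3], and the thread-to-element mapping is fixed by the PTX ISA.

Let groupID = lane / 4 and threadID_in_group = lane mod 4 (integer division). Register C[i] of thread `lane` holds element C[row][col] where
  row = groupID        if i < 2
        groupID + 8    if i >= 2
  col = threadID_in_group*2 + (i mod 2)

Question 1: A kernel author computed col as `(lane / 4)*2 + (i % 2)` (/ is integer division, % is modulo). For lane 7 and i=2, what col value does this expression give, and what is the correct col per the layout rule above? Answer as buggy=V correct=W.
buggy=2 correct=6

`(lane / 4)*2 + (i % 2)`[7,2]⇒2
lane 7: gr=1 (7/4), th=3 (7%4)
i=2: r=1+8=9, c=3*2+0=6
col: 2 vs 6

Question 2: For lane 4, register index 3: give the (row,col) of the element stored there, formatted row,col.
4: g=1,t=0
[3] (1+8,0*2+1) = (9,1)

9,1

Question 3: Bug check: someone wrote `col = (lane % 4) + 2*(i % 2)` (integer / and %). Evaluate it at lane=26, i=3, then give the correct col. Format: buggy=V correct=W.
`(lane % 4) + 2*(i % 2)`[26,3]⇒4
26: gr=6,th=2
[3] (6+8,2*2+1) = (14,5)
col: 4 vs 5

buggy=4 correct=5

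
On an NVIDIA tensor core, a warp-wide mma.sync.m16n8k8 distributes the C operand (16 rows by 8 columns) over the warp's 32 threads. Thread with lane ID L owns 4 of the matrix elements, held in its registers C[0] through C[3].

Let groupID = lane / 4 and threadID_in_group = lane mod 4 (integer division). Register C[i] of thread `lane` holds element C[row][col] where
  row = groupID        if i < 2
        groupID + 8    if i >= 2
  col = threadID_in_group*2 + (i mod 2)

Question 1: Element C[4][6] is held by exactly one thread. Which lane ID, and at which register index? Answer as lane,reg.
19,0

r=4->g=4,rb=0  c=6->t=3,b0=0
L=4*4+3=19  i=0*2+0=0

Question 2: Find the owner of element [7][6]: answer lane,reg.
r:7=>grp=7,rB=0  c:6=>tig=3,lo=0
L=7*4+3=31  i=0*2+0=0

31,0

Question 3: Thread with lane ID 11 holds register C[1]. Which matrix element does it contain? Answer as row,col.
2,7

lane 11: grp=2 (11/4), tig=3 (11%4)
i=1: r=2+0=2, c=3*2+1=7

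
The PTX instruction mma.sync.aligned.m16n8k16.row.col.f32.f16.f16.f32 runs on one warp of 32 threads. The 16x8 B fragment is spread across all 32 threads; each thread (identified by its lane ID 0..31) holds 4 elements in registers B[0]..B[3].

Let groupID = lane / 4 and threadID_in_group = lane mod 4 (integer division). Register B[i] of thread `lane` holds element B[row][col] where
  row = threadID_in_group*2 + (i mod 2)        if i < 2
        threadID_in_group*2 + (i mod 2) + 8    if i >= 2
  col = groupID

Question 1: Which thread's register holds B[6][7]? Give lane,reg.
c:7=>grp=7  r:6=>rB=0,tig=3,lo=0
L=7*4+3=31  i=0*2+0=0

31,0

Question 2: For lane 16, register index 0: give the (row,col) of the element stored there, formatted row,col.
0,4

16: g=4,t=0
[0] (0*2+0+0,4) = (0,4)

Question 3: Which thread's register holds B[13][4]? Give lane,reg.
c:4=>grp=4  r:13=>rB=1,tig=2,lo=1
L=4*4+2=18  i=1*2+1=3

18,3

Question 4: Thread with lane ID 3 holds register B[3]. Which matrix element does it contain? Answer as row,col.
lane 3->3/4=0, 3 mod 4=3
i=3  r:2·3+1+8->15  c:0

15,0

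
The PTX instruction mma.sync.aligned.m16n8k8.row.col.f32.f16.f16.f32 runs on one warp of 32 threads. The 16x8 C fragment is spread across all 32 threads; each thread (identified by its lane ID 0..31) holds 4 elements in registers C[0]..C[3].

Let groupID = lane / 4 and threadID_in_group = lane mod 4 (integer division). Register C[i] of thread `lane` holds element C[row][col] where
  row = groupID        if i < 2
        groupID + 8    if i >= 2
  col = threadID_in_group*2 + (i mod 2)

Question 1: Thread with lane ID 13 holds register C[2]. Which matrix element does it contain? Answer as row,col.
11,2

lane 13: grp=3 (13/4), tig=1 (13%4)
i=2: r=3+8=11, c=1*2+0=2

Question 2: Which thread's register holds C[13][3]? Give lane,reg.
21,3

r=13->g=5,rb=1  c=3->t=1,b0=1
L=5*4+1=21  i=1*2+1=3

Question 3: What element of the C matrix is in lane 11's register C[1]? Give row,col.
lane 11→11/4=2, 11 mod 4=3
i=1  r:2+0→2  c:2·3+1→7

2,7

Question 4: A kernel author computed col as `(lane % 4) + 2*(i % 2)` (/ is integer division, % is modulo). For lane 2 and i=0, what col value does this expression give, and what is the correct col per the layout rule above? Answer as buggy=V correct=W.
buggy=2 correct=4

`(lane % 4) + 2*(i % 2)`[2,0]->2
2: gid=0,tid=2
[0] (0+0,2*2+0) = (0,4)
col: 2 vs 4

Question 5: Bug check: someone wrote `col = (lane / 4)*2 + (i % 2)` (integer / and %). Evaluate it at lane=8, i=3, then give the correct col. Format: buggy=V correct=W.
`(lane / 4)*2 + (i % 2)`[8,3]->5
lane 8->8/4=2, 8 mod 4=0
i=3  r:2+8->10  c:2·0+1->1
col: 5 vs 1

buggy=5 correct=1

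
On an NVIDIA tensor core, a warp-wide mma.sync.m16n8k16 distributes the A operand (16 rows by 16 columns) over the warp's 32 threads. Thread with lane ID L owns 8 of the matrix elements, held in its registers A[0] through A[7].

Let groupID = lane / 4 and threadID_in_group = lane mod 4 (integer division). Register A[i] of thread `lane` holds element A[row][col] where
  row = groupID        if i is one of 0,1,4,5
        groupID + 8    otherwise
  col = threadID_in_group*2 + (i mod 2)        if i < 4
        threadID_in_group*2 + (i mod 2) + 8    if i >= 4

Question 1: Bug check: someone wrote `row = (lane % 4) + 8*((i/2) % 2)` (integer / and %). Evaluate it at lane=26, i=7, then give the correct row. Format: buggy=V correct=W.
buggy=10 correct=14

`(lane % 4) + 8*((i/2) % 2)`[26,7]⇒10
lane 26: gr=6 (26/4), th=2 (26%4)
i=7: r=6+8=14, c=2*2+1+8=13
row: 10 vs 14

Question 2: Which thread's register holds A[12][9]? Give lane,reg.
r=12⇒gr=4,Rb=1  c=9⇒Cb=1,th=0,odd=1
L=4*4+0=16  i=1*4+1*2+1=7

16,7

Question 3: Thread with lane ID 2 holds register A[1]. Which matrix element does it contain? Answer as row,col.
lane 2: gid=0 (2/4), tid=2 (2%4)
i=1: r=0+0=0, c=2*2+1+0=5

0,5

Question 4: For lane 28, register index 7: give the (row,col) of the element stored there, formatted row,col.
15,9

lane 28: grp=7 (28/4), tig=0 (28%4)
i=7: r=7+8=15, c=0*2+1+8=9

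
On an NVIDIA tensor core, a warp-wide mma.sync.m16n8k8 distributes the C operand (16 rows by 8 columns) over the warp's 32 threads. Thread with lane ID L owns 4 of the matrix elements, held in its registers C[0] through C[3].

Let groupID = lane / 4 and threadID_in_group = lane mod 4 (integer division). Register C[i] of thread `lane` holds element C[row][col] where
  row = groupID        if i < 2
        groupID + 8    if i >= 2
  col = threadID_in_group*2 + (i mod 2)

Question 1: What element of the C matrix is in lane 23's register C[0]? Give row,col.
5,6

23: g=5,t=3
[0] (5+0,3*2+0) = (5,6)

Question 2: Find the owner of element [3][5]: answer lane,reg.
r=3⇒gr=3,Rb=0  c=5⇒th=2,odd=1
L=3*4+2=14  i=0*2+1=1

14,1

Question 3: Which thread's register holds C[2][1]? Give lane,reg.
r=2->g=2,rb=0  c=1->t=0,b0=1
L=2*4+0=8  i=0*2+1=1

8,1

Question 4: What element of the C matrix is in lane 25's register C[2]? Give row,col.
lane 25: gr=6 (25/4), th=1 (25%4)
i=2: r=6+8=14, c=1*2+0=2

14,2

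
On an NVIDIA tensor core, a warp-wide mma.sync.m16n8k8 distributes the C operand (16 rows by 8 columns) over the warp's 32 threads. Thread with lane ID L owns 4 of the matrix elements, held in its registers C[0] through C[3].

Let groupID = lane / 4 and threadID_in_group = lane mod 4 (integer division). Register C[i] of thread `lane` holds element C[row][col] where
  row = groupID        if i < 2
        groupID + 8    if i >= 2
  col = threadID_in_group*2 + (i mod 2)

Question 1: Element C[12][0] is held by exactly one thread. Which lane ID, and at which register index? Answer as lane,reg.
r=12⇒gr=4,Rb=1  c=0⇒th=0,odd=0
L=4*4+0=16  i=1*2+0=2

16,2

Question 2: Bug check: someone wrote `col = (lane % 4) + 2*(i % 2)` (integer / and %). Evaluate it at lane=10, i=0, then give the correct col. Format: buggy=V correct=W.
`(lane % 4) + 2*(i % 2)`[10,0]⇒2
10: gr=2,th=2
[0] (2+0,2*2+0) = (2,4)
col: 2 vs 4

buggy=2 correct=4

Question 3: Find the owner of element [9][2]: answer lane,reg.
5,2

r:9=>grp=1,rB=1  c:2=>tig=1,lo=0
L=1*4+1=5  i=1*2+0=2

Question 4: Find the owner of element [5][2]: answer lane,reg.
r=5->g=5,rb=0  c=2->t=1,b0=0
L=5*4+1=21  i=0*2+0=0

21,0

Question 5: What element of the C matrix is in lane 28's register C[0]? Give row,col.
L=28⇒gr=28>>2=7, th=28&3=0
[0]⇒row 7+0=7  col 0·2+0=0

7,0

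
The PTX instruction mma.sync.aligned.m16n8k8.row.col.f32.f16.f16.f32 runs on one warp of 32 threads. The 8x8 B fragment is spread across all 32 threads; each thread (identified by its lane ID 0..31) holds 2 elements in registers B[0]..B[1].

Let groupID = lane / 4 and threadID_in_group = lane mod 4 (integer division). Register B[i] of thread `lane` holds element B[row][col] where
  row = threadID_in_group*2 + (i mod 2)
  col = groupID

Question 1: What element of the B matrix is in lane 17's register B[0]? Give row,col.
2,4

L=17=>grp=17>>2=4, tig=17&3=1
[0]=>row 1·2+0=2  col grp=4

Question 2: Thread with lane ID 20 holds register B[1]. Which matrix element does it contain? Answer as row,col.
L=20⇒gr=20>>2=5, th=20&3=0
[1]⇒row 0·2+1=1  col gr=5

1,5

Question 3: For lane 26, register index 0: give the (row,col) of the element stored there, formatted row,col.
lane 26->26/4=6, 26 mod 4=2
i=0  r:2·2+0->4  c:6

4,6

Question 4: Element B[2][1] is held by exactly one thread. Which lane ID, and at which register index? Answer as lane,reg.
5,0

c: 1->gid=1  r: 2->tid=1,i&1=0
L=1*4+1=5  i=0=0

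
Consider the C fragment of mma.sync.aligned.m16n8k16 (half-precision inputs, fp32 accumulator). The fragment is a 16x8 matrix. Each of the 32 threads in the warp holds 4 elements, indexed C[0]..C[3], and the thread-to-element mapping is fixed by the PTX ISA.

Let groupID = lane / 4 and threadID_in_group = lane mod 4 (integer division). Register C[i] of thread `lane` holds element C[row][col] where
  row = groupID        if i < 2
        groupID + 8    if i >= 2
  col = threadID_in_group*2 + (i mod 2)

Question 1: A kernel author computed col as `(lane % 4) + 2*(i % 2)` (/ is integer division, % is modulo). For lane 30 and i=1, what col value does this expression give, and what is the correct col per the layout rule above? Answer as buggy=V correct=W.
`(lane % 4) + 2*(i % 2)`[30,1]→4
L=30→G=30>>2=7, T=30&3=2
[1]→row 7+0=7  col 2·2+1=5
col: 4 vs 5

buggy=4 correct=5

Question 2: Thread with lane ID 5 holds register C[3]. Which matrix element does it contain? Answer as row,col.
9,3

lane 5=>5/4=1, 5 mod 4=1
i=3  r:1+8=>9  c:2·1+1=>3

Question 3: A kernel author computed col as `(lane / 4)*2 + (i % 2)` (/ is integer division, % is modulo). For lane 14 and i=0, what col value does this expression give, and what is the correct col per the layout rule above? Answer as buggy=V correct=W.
`(lane / 4)*2 + (i % 2)`[14,0]⇒6
L=14⇒gr=14>>2=3, th=14&3=2
[0]⇒row 3+0=3  col 2·2+0=4
col: 6 vs 4

buggy=6 correct=4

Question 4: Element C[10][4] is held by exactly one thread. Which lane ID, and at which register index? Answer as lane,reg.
r=10->g=2,rb=1  c=4->t=2,b0=0
L=2*4+2=10  i=1*2+0=2

10,2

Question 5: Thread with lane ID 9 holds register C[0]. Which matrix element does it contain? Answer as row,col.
9: grp=2,tig=1
[0] (2+0,1*2+0) = (2,2)

2,2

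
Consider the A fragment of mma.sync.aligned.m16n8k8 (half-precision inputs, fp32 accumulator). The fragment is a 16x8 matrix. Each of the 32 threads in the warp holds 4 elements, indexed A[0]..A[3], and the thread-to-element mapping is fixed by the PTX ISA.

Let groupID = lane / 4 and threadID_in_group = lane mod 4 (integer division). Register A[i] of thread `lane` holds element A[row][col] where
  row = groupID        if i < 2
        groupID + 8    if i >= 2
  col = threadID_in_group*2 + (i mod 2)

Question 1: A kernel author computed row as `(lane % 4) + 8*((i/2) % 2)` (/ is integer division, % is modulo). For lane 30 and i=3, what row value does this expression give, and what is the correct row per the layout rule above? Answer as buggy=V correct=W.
`(lane % 4) + 8*((i/2) % 2)`[30,3]=>10
30: grp=7,tig=2
[3] (7+8,2*2+1) = (15,5)
row: 10 vs 15

buggy=10 correct=15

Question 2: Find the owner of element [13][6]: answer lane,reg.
r: 13->gid=5,r8=1  c: 6->tid=3,i&1=0
L=5*4+3=23  i=1*2+0=2

23,2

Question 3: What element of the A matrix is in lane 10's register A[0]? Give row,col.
2,4

lane 10: g=2 (10/4), t=2 (10%4)
i=0: r=2+0=2, c=2*2+0=4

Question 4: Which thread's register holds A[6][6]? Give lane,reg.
27,0

r=6→G=6,rhi=0  c=6→T=3,p=0
L=6*4+3=27  i=0*2+0=0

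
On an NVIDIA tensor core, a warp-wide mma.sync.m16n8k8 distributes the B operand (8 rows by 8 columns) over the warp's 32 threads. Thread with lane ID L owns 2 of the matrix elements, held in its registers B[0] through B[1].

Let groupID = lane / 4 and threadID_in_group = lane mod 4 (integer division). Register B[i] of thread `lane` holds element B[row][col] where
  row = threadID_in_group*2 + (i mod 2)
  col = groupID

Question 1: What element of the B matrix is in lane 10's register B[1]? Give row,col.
10: G=2,T=2
[1] (2*2+1,2) = (5,2)

5,2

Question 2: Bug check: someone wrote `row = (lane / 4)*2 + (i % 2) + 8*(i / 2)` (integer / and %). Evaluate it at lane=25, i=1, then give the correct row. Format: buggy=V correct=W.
buggy=13 correct=3

`(lane / 4)*2 + (i % 2) + 8*(i / 2)`[25,1]->13
25: gid=6,tid=1
[1] (1*2+1,6) = (3,6)
row: 13 vs 3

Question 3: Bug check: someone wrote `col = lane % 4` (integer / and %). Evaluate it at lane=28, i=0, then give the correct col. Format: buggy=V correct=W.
`lane % 4`[28,0]=>0
L=28=>grp=28>>2=7, tig=28&3=0
[0]=>row 0·2+0=0  col grp=7
col: 0 vs 7

buggy=0 correct=7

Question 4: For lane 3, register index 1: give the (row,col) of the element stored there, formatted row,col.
7,0

3: g=0,t=3
[1] (3*2+1,0) = (7,0)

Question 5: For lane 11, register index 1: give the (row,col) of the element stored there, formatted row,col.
7,2

L=11=>grp=11>>2=2, tig=11&3=3
[1]=>row 3·2+1=7  col grp=2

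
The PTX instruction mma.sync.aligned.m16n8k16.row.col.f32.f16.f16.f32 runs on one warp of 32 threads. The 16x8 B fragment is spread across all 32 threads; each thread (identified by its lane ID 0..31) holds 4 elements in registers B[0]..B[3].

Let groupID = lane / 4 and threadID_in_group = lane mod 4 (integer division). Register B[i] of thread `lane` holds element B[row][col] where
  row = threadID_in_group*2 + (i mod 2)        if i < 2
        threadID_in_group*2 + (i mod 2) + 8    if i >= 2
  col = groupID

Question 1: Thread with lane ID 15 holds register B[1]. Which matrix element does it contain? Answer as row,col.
7,3

15: gr=3,th=3
[1] (3*2+1+0,3) = (7,3)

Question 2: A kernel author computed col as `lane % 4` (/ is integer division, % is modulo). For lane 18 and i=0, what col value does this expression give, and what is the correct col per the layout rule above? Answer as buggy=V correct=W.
`lane % 4`[18,0]⇒2
lane 18⇒18/4=4, 18 mod 4=2
i=0  r:2·2+0+0⇒4  c:4
col: 2 vs 4

buggy=2 correct=4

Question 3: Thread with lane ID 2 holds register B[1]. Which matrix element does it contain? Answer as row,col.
lane 2→2/4=0, 2 mod 4=2
i=1  r:2·2+1+0→5  c:0

5,0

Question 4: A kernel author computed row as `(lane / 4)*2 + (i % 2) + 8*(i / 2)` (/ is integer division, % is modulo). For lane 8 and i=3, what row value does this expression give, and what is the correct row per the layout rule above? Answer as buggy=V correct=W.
`(lane / 4)*2 + (i % 2) + 8*(i / 2)`[8,3]->13
L=8->g=8>>2=2, t=8&3=0
[3]->row 0·2+1+8=9  col g=2
row: 13 vs 9

buggy=13 correct=9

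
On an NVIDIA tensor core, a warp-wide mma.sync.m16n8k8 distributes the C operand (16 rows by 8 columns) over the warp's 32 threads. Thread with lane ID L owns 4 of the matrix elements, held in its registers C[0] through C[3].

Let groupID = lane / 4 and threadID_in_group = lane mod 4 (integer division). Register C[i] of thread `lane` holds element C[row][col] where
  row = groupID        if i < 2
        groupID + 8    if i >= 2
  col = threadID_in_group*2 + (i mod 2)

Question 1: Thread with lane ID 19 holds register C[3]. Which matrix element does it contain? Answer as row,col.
19: g=4,t=3
[3] (4+8,3*2+1) = (12,7)

12,7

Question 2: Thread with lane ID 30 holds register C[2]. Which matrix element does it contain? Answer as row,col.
15,4

30: gid=7,tid=2
[2] (7+8,2*2+0) = (15,4)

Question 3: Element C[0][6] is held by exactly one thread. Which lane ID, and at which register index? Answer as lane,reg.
r:0=>grp=0,rB=0  c:6=>tig=3,lo=0
L=0*4+3=3  i=0*2+0=0

3,0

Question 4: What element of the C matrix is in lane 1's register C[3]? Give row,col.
8,3

1: gid=0,tid=1
[3] (0+8,1*2+1) = (8,3)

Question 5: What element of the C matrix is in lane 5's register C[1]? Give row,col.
1,3

lane 5: grp=1 (5/4), tig=1 (5%4)
i=1: r=1+0=1, c=1*2+1=3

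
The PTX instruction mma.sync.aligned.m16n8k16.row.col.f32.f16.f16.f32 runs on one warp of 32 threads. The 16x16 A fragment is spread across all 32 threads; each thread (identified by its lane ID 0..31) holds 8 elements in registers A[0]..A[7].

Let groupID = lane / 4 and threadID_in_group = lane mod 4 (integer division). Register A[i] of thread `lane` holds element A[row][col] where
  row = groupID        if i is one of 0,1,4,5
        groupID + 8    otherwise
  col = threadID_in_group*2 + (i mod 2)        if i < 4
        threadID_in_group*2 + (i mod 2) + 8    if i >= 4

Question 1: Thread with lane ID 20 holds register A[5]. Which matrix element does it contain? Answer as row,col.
20: gr=5,th=0
[5] (5+0,0*2+1+8) = (5,9)

5,9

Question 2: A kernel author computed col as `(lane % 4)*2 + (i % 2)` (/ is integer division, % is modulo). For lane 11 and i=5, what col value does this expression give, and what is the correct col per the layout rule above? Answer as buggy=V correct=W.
`(lane % 4)*2 + (i % 2)`[11,5]→7
11: G=2,T=3
[5] (2+0,3*2+1+8) = (2,15)
col: 7 vs 15

buggy=7 correct=15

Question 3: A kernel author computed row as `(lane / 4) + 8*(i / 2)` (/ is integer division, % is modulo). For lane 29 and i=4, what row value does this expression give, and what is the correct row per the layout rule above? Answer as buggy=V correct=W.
buggy=23 correct=7

`(lane / 4) + 8*(i / 2)`[29,4]⇒23
29: gr=7,th=1
[4] (7+0,1*2+0+8) = (7,10)
row: 23 vs 7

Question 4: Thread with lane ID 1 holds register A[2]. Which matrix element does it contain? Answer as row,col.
L=1→G=1>>2=0, T=1&3=1
[2]→row 0+8=8  col 1·2+0+0=2

8,2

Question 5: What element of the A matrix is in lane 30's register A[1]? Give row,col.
lane 30⇒30/4=7, 30 mod 4=2
i=1  r:7+0⇒7  c:2·2+1+0⇒5

7,5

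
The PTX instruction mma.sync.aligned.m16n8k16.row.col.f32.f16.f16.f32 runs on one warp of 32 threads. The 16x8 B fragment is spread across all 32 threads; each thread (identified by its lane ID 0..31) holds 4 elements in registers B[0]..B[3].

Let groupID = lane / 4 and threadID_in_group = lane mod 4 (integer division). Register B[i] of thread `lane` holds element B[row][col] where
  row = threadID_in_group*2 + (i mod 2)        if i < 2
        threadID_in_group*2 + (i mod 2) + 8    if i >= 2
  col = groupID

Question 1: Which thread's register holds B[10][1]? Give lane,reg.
5,2

c: 1->gid=1  r: 10->r8=1,tid=1,i&1=0
L=1*4+1=5  i=1*2+0=2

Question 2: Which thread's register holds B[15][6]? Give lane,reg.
27,3

c:6=>grp=6  r:15=>rB=1,tig=3,lo=1
L=6*4+3=27  i=1*2+1=3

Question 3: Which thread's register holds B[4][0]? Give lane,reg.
c=0⇒gr=0  r=4⇒Rb=0,th=2,odd=0
L=0*4+2=2  i=0*2+0=0

2,0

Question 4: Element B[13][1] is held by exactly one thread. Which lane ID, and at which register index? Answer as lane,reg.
6,3

c=1→G=1  r=13→rhi=1,T=2,p=1
L=1*4+2=6  i=1*2+1=3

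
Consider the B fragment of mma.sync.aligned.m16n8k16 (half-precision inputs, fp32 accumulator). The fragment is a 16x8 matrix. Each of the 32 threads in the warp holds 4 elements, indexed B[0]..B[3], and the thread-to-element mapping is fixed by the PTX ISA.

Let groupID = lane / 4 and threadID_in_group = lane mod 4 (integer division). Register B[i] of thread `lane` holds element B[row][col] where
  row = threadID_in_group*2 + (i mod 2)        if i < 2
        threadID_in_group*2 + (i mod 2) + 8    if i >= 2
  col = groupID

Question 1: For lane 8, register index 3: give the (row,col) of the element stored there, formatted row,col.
9,2

lane 8: G=2 (8/4), T=0 (8%4)
i=3: r=0*2+1+8=9, c=G=2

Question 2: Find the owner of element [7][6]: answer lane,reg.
27,1

c: 6->gid=6  r: 7->r8=0,tid=3,i&1=1
L=6*4+3=27  i=0*2+1=1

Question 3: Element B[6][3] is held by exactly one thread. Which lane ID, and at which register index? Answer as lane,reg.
c=3->g=3  r=6->rb=0,t=3,b0=0
L=3*4+3=15  i=0*2+0=0

15,0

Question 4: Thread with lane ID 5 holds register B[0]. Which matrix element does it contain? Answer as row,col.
2,1

5: G=1,T=1
[0] (1*2+0+0,1) = (2,1)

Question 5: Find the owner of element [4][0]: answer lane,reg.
2,0

c=0->g=0  r=4->rb=0,t=2,b0=0
L=0*4+2=2  i=0*2+0=0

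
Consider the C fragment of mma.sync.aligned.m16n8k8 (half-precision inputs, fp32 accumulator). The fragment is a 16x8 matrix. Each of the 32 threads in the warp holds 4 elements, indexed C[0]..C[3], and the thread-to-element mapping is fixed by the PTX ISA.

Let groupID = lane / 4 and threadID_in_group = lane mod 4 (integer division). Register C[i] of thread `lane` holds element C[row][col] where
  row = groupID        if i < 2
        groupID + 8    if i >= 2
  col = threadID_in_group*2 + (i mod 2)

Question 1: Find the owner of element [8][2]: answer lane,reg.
1,2

r: 8->gid=0,r8=1  c: 2->tid=1,i&1=0
L=0*4+1=1  i=1*2+0=2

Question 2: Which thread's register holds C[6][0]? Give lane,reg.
24,0

r: 6->gid=6,r8=0  c: 0->tid=0,i&1=0
L=6*4+0=24  i=0*2+0=0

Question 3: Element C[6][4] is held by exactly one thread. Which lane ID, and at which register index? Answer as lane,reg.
r=6⇒gr=6,Rb=0  c=4⇒th=2,odd=0
L=6*4+2=26  i=0*2+0=0

26,0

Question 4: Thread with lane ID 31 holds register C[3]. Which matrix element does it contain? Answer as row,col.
15,7

lane 31⇒31/4=7, 31 mod 4=3
i=3  r:7+8⇒15  c:2·3+1⇒7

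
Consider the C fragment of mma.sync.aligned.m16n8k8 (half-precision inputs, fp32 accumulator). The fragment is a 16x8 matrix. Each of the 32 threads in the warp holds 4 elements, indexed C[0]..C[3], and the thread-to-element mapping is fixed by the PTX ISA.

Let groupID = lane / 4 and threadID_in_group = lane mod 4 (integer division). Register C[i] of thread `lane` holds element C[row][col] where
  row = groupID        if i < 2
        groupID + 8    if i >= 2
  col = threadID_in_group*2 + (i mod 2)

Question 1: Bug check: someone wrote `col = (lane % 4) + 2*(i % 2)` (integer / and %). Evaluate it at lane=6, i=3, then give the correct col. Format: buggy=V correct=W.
`(lane % 4) + 2*(i % 2)`[6,3]->4
L=6->g=6>>2=1, t=6&3=2
[3]->row 1+8=9  col 2·2+1=5
col: 4 vs 5

buggy=4 correct=5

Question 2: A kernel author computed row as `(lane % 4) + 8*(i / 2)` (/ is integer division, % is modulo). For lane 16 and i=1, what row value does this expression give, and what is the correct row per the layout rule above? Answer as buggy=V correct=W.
buggy=0 correct=4

`(lane % 4) + 8*(i / 2)`[16,1]⇒0
lane 16: gr=4 (16/4), th=0 (16%4)
i=1: r=4+0=4, c=0*2+1=1
row: 0 vs 4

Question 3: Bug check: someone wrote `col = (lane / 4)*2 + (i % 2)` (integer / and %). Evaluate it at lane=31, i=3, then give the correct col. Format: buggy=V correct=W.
`(lane / 4)*2 + (i % 2)`[31,3]=>15
lane 31: grp=7 (31/4), tig=3 (31%4)
i=3: r=7+8=15, c=3*2+1=7
col: 15 vs 7

buggy=15 correct=7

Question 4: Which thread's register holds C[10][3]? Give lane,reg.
9,3

r: 10->gid=2,r8=1  c: 3->tid=1,i&1=1
L=2*4+1=9  i=1*2+1=3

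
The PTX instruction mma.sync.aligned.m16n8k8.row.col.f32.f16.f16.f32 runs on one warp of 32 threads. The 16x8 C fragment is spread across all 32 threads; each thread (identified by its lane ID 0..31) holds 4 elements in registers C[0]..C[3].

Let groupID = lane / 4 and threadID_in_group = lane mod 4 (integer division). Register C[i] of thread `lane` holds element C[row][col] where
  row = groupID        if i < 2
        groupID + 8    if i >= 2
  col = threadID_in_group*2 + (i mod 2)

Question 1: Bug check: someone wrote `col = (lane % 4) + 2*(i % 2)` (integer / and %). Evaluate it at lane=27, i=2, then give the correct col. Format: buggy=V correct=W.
buggy=3 correct=6

`(lane % 4) + 2*(i % 2)`[27,2]→3
lane 27: G=6 (27/4), T=3 (27%4)
i=2: r=6+8=14, c=3*2+0=6
col: 3 vs 6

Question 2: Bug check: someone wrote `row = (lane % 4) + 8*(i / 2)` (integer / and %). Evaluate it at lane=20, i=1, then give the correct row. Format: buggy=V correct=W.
buggy=0 correct=5

`(lane % 4) + 8*(i / 2)`[20,1]=>0
lane 20=>20/4=5, 20 mod 4=0
i=1  r:5+0=>5  c:2·0+1=>1
row: 0 vs 5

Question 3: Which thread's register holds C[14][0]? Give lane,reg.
r=14⇒gr=6,Rb=1  c=0⇒th=0,odd=0
L=6*4+0=24  i=1*2+0=2

24,2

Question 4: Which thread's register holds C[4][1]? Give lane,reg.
r=4⇒gr=4,Rb=0  c=1⇒th=0,odd=1
L=4*4+0=16  i=0*2+1=1

16,1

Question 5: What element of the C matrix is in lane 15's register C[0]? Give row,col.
L=15→G=15>>2=3, T=15&3=3
[0]→row 3+0=3  col 3·2+0=6

3,6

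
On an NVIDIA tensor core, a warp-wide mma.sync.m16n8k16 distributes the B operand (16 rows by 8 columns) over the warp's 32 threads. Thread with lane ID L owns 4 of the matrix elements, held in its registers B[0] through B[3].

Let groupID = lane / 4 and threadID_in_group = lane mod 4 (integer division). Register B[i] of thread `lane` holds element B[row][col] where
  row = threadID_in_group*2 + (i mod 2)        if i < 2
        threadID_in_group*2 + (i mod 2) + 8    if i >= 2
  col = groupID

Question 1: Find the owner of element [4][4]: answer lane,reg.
18,0

c=4⇒gr=4  r=4⇒Rb=0,th=2,odd=0
L=4*4+2=18  i=0*2+0=0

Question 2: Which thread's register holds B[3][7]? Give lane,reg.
c=7⇒gr=7  r=3⇒Rb=0,th=1,odd=1
L=7*4+1=29  i=0*2+1=1

29,1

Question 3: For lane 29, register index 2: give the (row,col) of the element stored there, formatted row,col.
10,7

L=29→G=29>>2=7, T=29&3=1
[2]→row 1·2+0+8=10  col G=7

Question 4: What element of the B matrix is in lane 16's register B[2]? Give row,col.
L=16→G=16>>2=4, T=16&3=0
[2]→row 0·2+0+8=8  col G=4

8,4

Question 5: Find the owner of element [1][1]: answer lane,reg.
c=1⇒gr=1  r=1⇒Rb=0,th=0,odd=1
L=1*4+0=4  i=0*2+1=1

4,1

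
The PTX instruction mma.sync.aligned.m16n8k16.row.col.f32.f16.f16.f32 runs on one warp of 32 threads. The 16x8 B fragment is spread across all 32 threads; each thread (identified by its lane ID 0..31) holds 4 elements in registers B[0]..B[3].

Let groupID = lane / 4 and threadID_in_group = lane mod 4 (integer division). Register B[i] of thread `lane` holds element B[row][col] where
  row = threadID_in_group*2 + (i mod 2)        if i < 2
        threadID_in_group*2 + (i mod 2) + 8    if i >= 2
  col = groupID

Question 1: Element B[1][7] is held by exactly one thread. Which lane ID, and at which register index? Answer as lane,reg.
28,1

c=7⇒gr=7  r=1⇒Rb=0,th=0,odd=1
L=7*4+0=28  i=0*2+1=1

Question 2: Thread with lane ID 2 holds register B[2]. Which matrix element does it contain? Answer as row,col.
lane 2=>2/4=0, 2 mod 4=2
i=2  r:2·2+0+8=>12  c:0

12,0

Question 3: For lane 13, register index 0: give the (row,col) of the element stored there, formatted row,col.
13: grp=3,tig=1
[0] (1*2+0+0,3) = (2,3)

2,3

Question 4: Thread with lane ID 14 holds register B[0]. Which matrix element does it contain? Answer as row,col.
L=14=>grp=14>>2=3, tig=14&3=2
[0]=>row 2·2+0+0=4  col grp=3

4,3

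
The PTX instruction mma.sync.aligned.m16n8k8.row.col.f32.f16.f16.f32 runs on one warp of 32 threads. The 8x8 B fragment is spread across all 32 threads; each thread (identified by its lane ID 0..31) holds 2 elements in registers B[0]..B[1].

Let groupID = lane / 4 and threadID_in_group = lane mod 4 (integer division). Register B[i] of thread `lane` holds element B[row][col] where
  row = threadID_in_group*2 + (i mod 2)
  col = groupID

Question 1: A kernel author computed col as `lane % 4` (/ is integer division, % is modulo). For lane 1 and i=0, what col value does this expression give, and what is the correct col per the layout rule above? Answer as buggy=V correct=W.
`lane % 4`[1,0]=>1
L=1=>grp=1>>2=0, tig=1&3=1
[0]=>row 1·2+0=2  col grp=0
col: 1 vs 0

buggy=1 correct=0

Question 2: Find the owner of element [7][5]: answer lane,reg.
23,1

c=5⇒gr=5  r=7⇒th=3,odd=1
L=5*4+3=23  i=1=1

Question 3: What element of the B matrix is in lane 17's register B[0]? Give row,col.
2,4

17: gr=4,th=1
[0] (1*2+0,4) = (2,4)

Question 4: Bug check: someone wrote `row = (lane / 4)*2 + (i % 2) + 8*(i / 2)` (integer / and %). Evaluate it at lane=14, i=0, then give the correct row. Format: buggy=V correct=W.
`(lane / 4)*2 + (i % 2) + 8*(i / 2)`[14,0]→6
lane 14: G=3 (14/4), T=2 (14%4)
i=0: r=2*2+0=4, c=G=3
row: 6 vs 4

buggy=6 correct=4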